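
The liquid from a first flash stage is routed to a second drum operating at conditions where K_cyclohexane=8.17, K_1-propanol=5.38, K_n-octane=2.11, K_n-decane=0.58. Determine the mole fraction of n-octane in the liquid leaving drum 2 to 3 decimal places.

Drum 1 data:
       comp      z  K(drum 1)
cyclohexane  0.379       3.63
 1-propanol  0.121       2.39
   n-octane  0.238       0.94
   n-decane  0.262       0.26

x_n-octane (drum 2) = 0.133

Drum 1:
Let ψ₁ = V/F and solve Σ zᵢ(Kᵢ−1)/(1+ψ₁(Kᵢ−1)) = 0.
Feasibility: ΣzᵢKᵢ = 1.957, Σzᵢ/Kᵢ = 1.416 — both > 1, two phases present.
Newton–Raphson from ψ₁ = 0.44:
  ψ₁ = 0.440: g = 0.2643, g' = -0.970 → ψ₁ = 0.713
  ψ₁ = 0.713: g = 0.0063, g' = -1.019 → ψ₁ = 0.719
Converged at ψ₁ = 0.719.
Drum-1 compositions:
  cyclohexane: x = 0.131, y = 0.476
  1-propanol: x = 0.061, y = 0.145
  n-octane: x = 0.249, y = 0.234
  n-decane: x = 0.560, y = 0.145
Drum-2 feed = drum-1 liquid: z₂ = (0.1311, 0.0605, 0.2487, 0.5596).
Drum 2:
Let ψ₂ = V/F and solve Σ zᵢ(Kᵢ−1)/(1+ψ₂(Kᵢ−1)) = 0.
Check two-phase: ΣzᵢKᵢ = 2.246 > 1 and Σzᵢ/Kᵢ = 1.110 > 1, so g(0) = 1.246 > 0 and g(1) = -0.110 < 0.
Iterate (Newton) starting at ψ₂ = 0.5:
  ψ₂ = 0.500: g = 0.1682, g' = -0.720 → ψ₂ = 0.734
  ψ₂ = 0.734: g = 0.0255, g' = -0.537 → ψ₂ = 0.781
  ψ₂ = 0.781: g = 0.0004, g' = -0.521 → ψ₂ = 0.782
Converged at ψ₂ = 0.782.
  cyclohexane: x = 0.020, y = 0.162
  1-propanol: x = 0.014, y = 0.074
  n-octane: x = 0.133, y = 0.281
  n-decane: x = 0.833, y = 0.483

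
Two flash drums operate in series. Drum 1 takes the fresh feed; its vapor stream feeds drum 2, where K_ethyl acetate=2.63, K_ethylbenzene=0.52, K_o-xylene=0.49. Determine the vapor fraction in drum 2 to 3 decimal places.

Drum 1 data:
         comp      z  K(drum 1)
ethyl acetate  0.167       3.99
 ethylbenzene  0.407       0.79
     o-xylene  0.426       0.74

Drum 1:
Let ψ₁ = V/F and solve Σ zᵢ(Kᵢ−1)/(1+ψ₁(Kᵢ−1)) = 0.
g(0) = ΣzᵢKᵢ − 1 = 0.303 and g(1) = 1 − Σzᵢ/Kᵢ = -0.133, so a root lies in (0, 1).
Iterate (Newton) starting at ψ₁ = 0.69:
  ψ₁ = 0.690: g = -0.0719, g' = -0.226 → ψ₁ = 0.372
  ψ₁ = 0.372: g = 0.0209, g' = -0.391 → ψ₁ = 0.426
  ψ₁ = 0.426: g = 0.0012, g' = -0.347 → ψ₁ = 0.429
Converged at ψ₁ = 0.429.
Drum-1 compositions:
  ethyl acetate: x = 0.073, y = 0.292
  ethylbenzene: x = 0.447, y = 0.353
  o-xylene: x = 0.480, y = 0.355
Drum-2 feed = drum-1 vapor: z₂ = (0.2917, 0.3534, 0.3549).
Drum 2:
Let ψ₂ = V/F and solve Σ zᵢ(Kᵢ−1)/(1+ψ₂(Kᵢ−1)) = 0.
g(0) = ΣzᵢKᵢ − 1 = 0.125 and g(1) = 1 − Σzᵢ/Kᵢ = -0.515, so a root lies in (0, 1).
Newton iteration, ψ₂⁰ = 0.5:
  ψ₂ = 0.500: g = -0.2041, g' = -0.543 → ψ₂ = 0.124
  ψ₂ = 0.124: g = 0.0222, g' = -0.734 → ψ₂ = 0.154
  ψ₂ = 0.154: g = 0.0005, g' = -0.699 → ψ₂ = 0.155
Converged at ψ₂ = 0.155.
  ethyl acetate: x = 0.233, y = 0.613
  ethylbenzene: x = 0.382, y = 0.199
  o-xylene: x = 0.385, y = 0.189

V/F (drum 2) = 0.155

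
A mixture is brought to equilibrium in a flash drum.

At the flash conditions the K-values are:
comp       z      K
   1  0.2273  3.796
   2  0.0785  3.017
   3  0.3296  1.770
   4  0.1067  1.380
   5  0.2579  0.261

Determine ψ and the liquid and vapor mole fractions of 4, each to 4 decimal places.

Material balance + equilibrium reduce to Σ zᵢ(Kᵢ−1)/(1+ψ(Kᵢ−1)) = 0.
Check two-phase: ΣzᵢKᵢ = 1.8976 > 1 and Σzᵢ/Kᵢ = 1.3376 > 1, so g(0) = 0.8976 > 0 and g(1) = -0.3376 < 0.
Newton iteration, ψ⁰ = 0.5:
  ψ = 0.5000: g = 0.25889, g' = -0.8552 → ψ = 0.8027
  ψ = 0.8027: g = -0.02426, g' = -1.1502 → ψ = 0.7816
  ψ = 0.7816: g = -0.00056, g' = -1.0980 → ψ = 0.7811
Converged at ψ = 0.7811.
Compositions from xᵢ = zᵢ/(1+ψ(Kᵢ−1)), yᵢ = Kᵢxᵢ:
  1: x = 0.0714, y = 0.2710
  2: x = 0.0305, y = 0.0920
  3: x = 0.2058, y = 0.3643
  4: x = 0.0823, y = 0.1135
  5: x = 0.6100, y = 0.1592

ψ = 0.7811, x_4 = 0.0823, y_4 = 0.1135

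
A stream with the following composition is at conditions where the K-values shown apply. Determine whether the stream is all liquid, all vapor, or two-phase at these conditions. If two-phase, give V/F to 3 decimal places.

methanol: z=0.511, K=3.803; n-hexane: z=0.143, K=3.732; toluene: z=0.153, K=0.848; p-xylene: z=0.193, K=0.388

ΣzᵢKᵢ = 2.682; Σzᵢ/Kᵢ = 0.851.
Since Σzᵢ/Kᵢ < 1 the mixture is above its dew point — single vapor phase.

all vapor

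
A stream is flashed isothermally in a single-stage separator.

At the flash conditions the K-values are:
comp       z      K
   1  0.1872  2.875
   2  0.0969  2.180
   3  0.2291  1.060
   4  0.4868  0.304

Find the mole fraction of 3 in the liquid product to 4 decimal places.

x_3 = 0.2269

Rachford–Rice: g(ψ) = Σ zᵢ(Kᵢ−1)/(1+ψ(Kᵢ−1)) = 0.
Feasibility: ΣzᵢKᵢ = 1.1403, Σzᵢ/Kᵢ = 1.9270 — both > 1, two phases present.
Newton–Raphson from ψ = 0.62:
  ψ = 0.6200: g = -0.35440, g' = -0.9162 → ψ = 0.2332
  ψ = 0.2332: g = -0.05700, g' = -0.7384 → ψ = 0.1560
  ψ = 0.1560: g = 0.00168, g' = -0.7878 → ψ = 0.1581
Converged at ψ = 0.1581.
Compositions from xᵢ = zᵢ/(1+ψ(Kᵢ−1)), yᵢ = Kᵢxᵢ:
  1: x = 0.1444, y = 0.4151
  2: x = 0.0817, y = 0.1780
  3: x = 0.2269, y = 0.2406
  4: x = 0.5470, y = 0.1663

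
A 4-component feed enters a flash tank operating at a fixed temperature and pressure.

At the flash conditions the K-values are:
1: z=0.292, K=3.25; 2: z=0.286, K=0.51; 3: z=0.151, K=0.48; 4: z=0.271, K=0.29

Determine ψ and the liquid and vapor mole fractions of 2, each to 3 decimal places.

ψ = 0.186, x_2 = 0.315, y_2 = 0.161

Iterate (Newton) starting at ψ = 0.53:
  ψ = 0.530: g = -0.3065, g' = -0.862 → ψ = 0.174
  ψ = 0.174: g = 0.0128, g' = -1.072 → ψ = 0.186
Converged at ψ = 0.186.
Compositions from xᵢ = zᵢ/(1+ψ(Kᵢ−1)), yᵢ = Kᵢxᵢ:
  1: x = 0.206, y = 0.669
  2: x = 0.315, y = 0.161
  3: x = 0.167, y = 0.080
  4: x = 0.312, y = 0.091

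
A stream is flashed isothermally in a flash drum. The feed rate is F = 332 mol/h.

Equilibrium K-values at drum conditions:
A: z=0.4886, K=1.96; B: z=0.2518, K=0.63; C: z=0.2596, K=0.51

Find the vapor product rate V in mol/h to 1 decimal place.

Material balance + equilibrium reduce to Σ zᵢ(Kᵢ−1)/(1+V/F(Kᵢ−1)) = 0.
Feasibility: ΣzᵢKᵢ = 1.2487, Σzᵢ/Kᵢ = 1.1580 — both > 1, two phases present.
Newton iteration, V/F⁰ = 0.58:
  V/F = 0.5800: g = 0.00496, g' = -0.3633 → V/F = 0.5937
Converged at V/F = 0.5937.
Then V = V/F·F = 0.5937·332 = 197.1 mol/h and L = F − V = 134.9 mol/h.

V = 197.1 mol/h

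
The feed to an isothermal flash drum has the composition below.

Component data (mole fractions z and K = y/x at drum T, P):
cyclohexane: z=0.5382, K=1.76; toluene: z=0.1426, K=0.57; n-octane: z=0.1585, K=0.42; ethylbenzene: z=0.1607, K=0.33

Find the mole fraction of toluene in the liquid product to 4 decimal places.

Let β = V/F and solve Σ zᵢ(Kᵢ−1)/(1+β(Kᵢ−1)) = 0.
Check two-phase: ΣzᵢKᵢ = 1.1481 > 1 and Σzᵢ/Kᵢ = 1.4203 > 1, so g(0) = 0.1481 > 0 and g(1) = -0.4203 < 0.
Newton iteration, β⁰ = 0.5:
  β = 0.5000: g = -0.07310, g' = -0.4749 → β = 0.3461
  β = 0.3461: g = -0.00337, g' = -0.4370 → β = 0.3384
Converged at β = 0.3383.
Compositions from xᵢ = zᵢ/(1+β(Kᵢ−1)), yᵢ = Kᵢxᵢ:
  cyclohexane: x = 0.4281, y = 0.7535
  toluene: x = 0.1669, y = 0.0951
  n-octane: x = 0.1972, y = 0.0828
  ethylbenzene: x = 0.2078, y = 0.0686

x_toluene = 0.1669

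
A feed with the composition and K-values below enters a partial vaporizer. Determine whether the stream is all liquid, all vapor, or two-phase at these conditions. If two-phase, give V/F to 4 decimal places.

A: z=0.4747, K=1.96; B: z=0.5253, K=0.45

two-phase, V/F = 0.3159

ΣzᵢKᵢ = 1.1668; Σzᵢ/Kᵢ = 1.4095.
Both exceed 1, so a two-phase solution exists.
Material balance + equilibrium reduce to Σ zᵢ(Kᵢ−1)/(1+ψ(Kᵢ−1)) = 0.
Binary case is linear: z₁(K₁−1)(1+ψ(K₂−1)) + z₂(K₂−1)(1+ψ(K₁−1)) = 0
⇒ ψ = [z₁(K₁−1)+z₂(K₂−1)] / [−(K₁−1)(K₂−1)] = 0.16680/0.52800 = 0.3159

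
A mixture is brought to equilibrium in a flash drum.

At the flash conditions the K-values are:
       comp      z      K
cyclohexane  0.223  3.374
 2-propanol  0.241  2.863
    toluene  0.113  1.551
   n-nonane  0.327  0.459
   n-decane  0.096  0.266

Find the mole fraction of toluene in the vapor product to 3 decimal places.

Iterate (Newton) starting at ψ = 0.43:
  ψ = 0.430: g = 0.2281, g' = -0.861 → ψ = 0.695
  ψ = 0.695: g = 0.0132, g' = -0.817 → ψ = 0.711
Converged at ψ = 0.711.
Compositions from xᵢ = zᵢ/(1+ψ(Kᵢ−1)), yᵢ = Kᵢxᵢ:
  cyclohexane: x = 0.083, y = 0.280
  2-propanol: x = 0.104, y = 0.297
  toluene: x = 0.081, y = 0.126
  n-nonane: x = 0.531, y = 0.244
  n-decane: x = 0.201, y = 0.053

y_toluene = 0.126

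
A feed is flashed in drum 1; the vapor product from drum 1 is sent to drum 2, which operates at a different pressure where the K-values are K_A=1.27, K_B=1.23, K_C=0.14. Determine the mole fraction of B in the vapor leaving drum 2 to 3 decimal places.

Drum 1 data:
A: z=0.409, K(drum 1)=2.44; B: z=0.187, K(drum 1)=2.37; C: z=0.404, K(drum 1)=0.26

Drum 1:
Material balance + equilibrium reduce to Σ zᵢ(Kᵢ−1)/(1+ψ₁(Kᵢ−1)) = 0.
Feasibility: ΣzᵢKᵢ = 1.546, Σzᵢ/Kᵢ = 1.800 — both > 1, two phases present.
Newton iteration, ψ₁⁰ = 0.5:
  ψ₁ = 0.500: g = 0.0199, g' = -0.968 → ψ₁ = 0.521
  ψ₁ = 0.521: g = -0.0001, g' = -0.982 → ψ₁ = 0.520
Converged at ψ₁ = 0.520.
Drum-1 compositions:
  A: x = 0.234, y = 0.570
  B: x = 0.109, y = 0.259
  C: x = 0.657, y = 0.171
Drum-2 feed = drum-1 vapor: z₂ = (0.5704, 0.2587, 0.1708).
Drum 2:
Rachford–Rice: g(ψ₂) = Σ zᵢ(Kᵢ−1)/(1+ψ₂(Kᵢ−1)) = 0.
g(0) = ΣzᵢKᵢ − 1 = 0.067 and g(1) = 1 − Σzᵢ/Kᵢ = -0.880, so a root lies in (0, 1).
Newton–Raphson from ψ₂ = 0.5:
  ψ₂ = 0.500: g = -0.0687, g' = -0.432 → ψ₂ = 0.341
  ψ₂ = 0.341: g = -0.0117, g' = -0.300 → ψ₂ = 0.302
  ψ₂ = 0.302: g = -0.0004, g' = -0.278 → ψ₂ = 0.301
Converged at ψ₂ = 0.301.
  A: x = 0.528, y = 0.670
  B: x = 0.242, y = 0.298
  C: x = 0.230, y = 0.032

y_B (drum 2) = 0.298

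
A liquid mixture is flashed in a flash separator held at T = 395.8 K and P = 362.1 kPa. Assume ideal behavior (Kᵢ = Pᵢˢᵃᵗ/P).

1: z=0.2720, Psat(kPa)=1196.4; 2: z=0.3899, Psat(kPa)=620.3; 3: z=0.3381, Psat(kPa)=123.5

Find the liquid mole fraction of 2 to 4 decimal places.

x_2 = 0.2583

Raoult's law: Kᵢ = Pᵢˢᵃᵗ/P = Pᵢˢᵃᵗ/362.1.
  K_1 = 1196.4/362.1 = 3.304060, K_2 = 620.3/362.1 = 1.713063, K_3 = 123.5/362.1 = 0.341066
Material balance + equilibrium reduce to Σ zᵢ(Kᵢ−1)/(1+β(Kᵢ−1)) = 0.
Feasibility: ΣzᵢKᵢ = 1.6819, Σzᵢ/Kᵢ = 1.3012 — both > 1, two phases present.
Newton iteration, β⁰ = 0.69:
  β = 0.6900: g = 0.01980, g' = -0.7980 → β = 0.7148
  β = 0.7148: g = -0.00024, g' = -0.8177 → β = 0.7145
Converged at β = 0.7145.
Compositions from xᵢ = zᵢ/(1+β(Kᵢ−1)), yᵢ = Kᵢxᵢ:
  1: x = 0.1028, y = 0.3396
  2: x = 0.2583, y = 0.4425
  3: x = 0.6389, y = 0.2179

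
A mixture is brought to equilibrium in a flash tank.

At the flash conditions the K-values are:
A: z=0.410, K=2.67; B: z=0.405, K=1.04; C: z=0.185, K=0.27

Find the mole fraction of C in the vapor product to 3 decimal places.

y_C = 0.116

Let β = V/F and solve Σ zᵢ(Kᵢ−1)/(1+β(Kᵢ−1)) = 0.
g(0) = ΣzᵢKᵢ − 1 = 0.566 and g(1) = 1 − Σzᵢ/Kᵢ = -0.228, so a root lies in (0, 1).
Iterate (Newton) starting at β = 0.5:
  β = 0.500: g = 0.1763, g' = -0.585 → β = 0.802
  β = 0.802: g = -0.0171, g' = -0.783 → β = 0.780
  β = 0.780: g = -0.0004, g' = -0.748 → β = 0.779
Converged at β = 0.779.
Compositions from xᵢ = zᵢ/(1+β(Kᵢ−1)), yᵢ = Kᵢxᵢ:
  A: x = 0.178, y = 0.476
  B: x = 0.393, y = 0.408
  C: x = 0.429, y = 0.116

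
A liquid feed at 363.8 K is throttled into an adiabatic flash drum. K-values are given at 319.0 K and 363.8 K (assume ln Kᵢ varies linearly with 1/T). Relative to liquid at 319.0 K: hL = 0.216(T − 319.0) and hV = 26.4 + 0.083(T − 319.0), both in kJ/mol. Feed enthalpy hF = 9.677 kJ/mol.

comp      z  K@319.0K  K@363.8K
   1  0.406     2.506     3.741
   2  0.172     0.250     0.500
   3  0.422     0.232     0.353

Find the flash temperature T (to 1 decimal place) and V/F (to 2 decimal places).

T = 334.6 K, V/F = 0.26

Adiabatic flash: solve Rachford–Rice at each trial T, then check hF = ψ·hV(T) + (1−ψ)·hL(T).
  T = 319.0 K: K = (2.506, 0.250, 0.232), RR gives ψ = 0.138, H_out = 3.639 kJ/mol
  T = 363.8 K: K = (3.741, 0.500, 0.353), RR gives ψ = 0.452, H_out = 18.917 kJ/mol
  T = 341.4 K: K = (3.102, 0.362, 0.290), RR gives ψ = 0.306, H_out = 12.011 kJ/mol
  T = 330.2 K: K = (2.798, 0.303, 0.260), RR gives ψ = 0.228, H_out = 8.094 kJ/mol
  T = 335.8 K: K = (2.949, 0.331, 0.275), RR gives ψ = 0.268, H_out = 10.106 kJ/mol
  T = 333.0 K: K = (2.873, 0.317, 0.268), RR gives ψ = 0.248, H_out = 9.115 kJ/mol
  T = 334.4 K: K = (2.911, 0.324, 0.271), RR gives ψ = 0.258, H_out = 9.614 kJ/mol
Linear interpolation between T = 334.4 (H_out = 9.614) and T = 335.8 (H_out = 10.106) on hF = 9.677 gives T ≈ 334.6 K, at which ψ = 0.26.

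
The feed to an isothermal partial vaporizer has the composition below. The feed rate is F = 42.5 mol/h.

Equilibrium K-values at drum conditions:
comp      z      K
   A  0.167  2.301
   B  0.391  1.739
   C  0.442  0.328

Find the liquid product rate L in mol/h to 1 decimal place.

Let ψ = V/F and solve Σ zᵢ(Kᵢ−1)/(1+ψ(Kᵢ−1)) = 0.
Check two-phase: ΣzᵢKᵢ = 1.209 > 1 and Σzᵢ/Kᵢ = 1.645 > 1, so g(0) = 0.209 > 0 and g(1) = -0.645 < 0.
Newton iteration, ψ⁰ = 0.69:
  ψ = 0.690: g = -0.2480, g' = -0.866 → ψ = 0.404
  ψ = 0.404: g = -0.0426, g' = -0.624 → ψ = 0.335
  ψ = 0.335: g = -0.0007, g' = -0.607 → ψ = 0.334
Converged at ψ = 0.334.
Then V = ψ·F = 0.3344·42.5 = 14.2 mol/h and L = F − V = 28.3 mol/h.

L = 28.3 mol/h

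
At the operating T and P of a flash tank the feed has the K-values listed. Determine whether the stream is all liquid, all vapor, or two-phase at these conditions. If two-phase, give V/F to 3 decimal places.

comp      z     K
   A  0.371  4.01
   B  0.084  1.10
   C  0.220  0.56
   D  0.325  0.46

two-phase, V/F = 0.621

ΣzᵢKᵢ = 1.853; Σzᵢ/Kᵢ = 1.268.
Both exceed 1, so a two-phase solution exists.
Let ψ = V/F and solve Σ zᵢ(Kᵢ−1)/(1+ψ(Kᵢ−1)) = 0.
Iterate (Newton) starting at ψ = 0.5:
  ψ = 0.500: g = 0.0893, g' = -0.784 → ψ = 0.614
  ψ = 0.614: g = 0.0049, g' = -0.707 → ψ = 0.621
Converged at ψ = 0.621.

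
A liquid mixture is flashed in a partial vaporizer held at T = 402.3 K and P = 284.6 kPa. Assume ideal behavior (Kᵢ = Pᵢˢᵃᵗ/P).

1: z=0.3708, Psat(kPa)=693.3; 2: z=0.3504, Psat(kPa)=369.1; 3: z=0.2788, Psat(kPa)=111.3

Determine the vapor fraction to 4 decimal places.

Raoult's law: Kᵢ = Pᵢˢᵃᵗ/P = Pᵢˢᵃᵗ/284.6.
  K_1 = 693.3/284.6 = 2.436051, K_2 = 369.1/284.6 = 1.296908, K_3 = 111.3/284.6 = 0.391075
Let ψ = V/F and solve Σ zᵢ(Kᵢ−1)/(1+ψ(Kᵢ−1)) = 0.
Check two-phase: ΣzᵢKᵢ = 1.4668 > 1 and Σzᵢ/Kᵢ = 1.1353 > 1, so g(0) = 0.4668 > 0 and g(1) = -0.1353 < 0.
Newton iteration, ψ⁰ = 0.5:
  ψ = 0.5000: g = 0.15645, g' = -0.4962 → ψ = 0.8153
  ψ = 0.8153: g = -0.00810, g' = -0.5900 → ψ = 0.8016
  ψ = 0.8016: g = -0.00007, g' = -0.5799 → ψ = 0.8015
Converged at ψ = 0.8015.

ψ = 0.8015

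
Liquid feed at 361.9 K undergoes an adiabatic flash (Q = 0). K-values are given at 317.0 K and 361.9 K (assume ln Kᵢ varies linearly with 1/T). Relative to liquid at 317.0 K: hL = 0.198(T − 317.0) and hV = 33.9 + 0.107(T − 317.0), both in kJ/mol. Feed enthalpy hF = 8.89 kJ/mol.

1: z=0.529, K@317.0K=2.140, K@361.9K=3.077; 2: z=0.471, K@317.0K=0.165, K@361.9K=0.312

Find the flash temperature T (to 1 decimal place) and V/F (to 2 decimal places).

T = 320.0 K, V/F = 0.25

Adiabatic flash: solve Rachford–Rice at each trial T, then check hF = ψ·hV(T) + (1−ψ)·hL(T).
  T = 317.0 K: K = (2.140, 0.165), RR gives ψ = 0.220, H_out = 7.471 kJ/mol
  T = 361.9 K: K = (3.077, 0.312), RR gives ψ = 0.542, H_out = 25.053 kJ/mol
  T = 339.4 K: K = (2.596, 0.232), RR gives ψ = 0.393, H_out = 16.966 kJ/mol
  T = 328.2 K: K = (2.365, 0.197), RR gives ψ = 0.313, H_out = 12.521 kJ/mol
  T = 322.6 K: K = (2.252, 0.180), RR gives ψ = 0.269, H_out = 10.094 kJ/mol
  T = 319.8 K: K = (2.196, 0.173), RR gives ψ = 0.245, H_out = 8.810 kJ/mol
  T = 321.2 K: K = (2.223, 0.176), RR gives ψ = 0.257, H_out = 9.459 kJ/mol
Linear interpolation between T = 319.8 (H_out = 8.810) and T = 321.2 (H_out = 9.459) on hF = 8.89 gives T ≈ 320.0 K, at which ψ = 0.25.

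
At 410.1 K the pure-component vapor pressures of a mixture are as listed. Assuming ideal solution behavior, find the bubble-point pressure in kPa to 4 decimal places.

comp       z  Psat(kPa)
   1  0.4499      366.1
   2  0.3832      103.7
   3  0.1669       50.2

Pbub = 212.8246 kPa

At the bubble point ψ → 0, so ΣzᵢKᵢ = 1 with Kᵢ = Pᵢˢᵃᵗ/P ⇒ P = ΣzᵢPᵢˢᵃᵗ.
P = 0.4499·366.1 + 0.3832·103.7 + 0.1669·50.2 = 212.8246 kPa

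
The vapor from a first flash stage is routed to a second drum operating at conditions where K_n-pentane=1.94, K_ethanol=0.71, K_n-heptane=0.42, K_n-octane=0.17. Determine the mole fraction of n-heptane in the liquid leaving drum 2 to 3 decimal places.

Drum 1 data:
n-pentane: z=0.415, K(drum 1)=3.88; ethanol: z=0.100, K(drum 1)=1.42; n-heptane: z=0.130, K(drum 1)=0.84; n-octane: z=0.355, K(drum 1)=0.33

Drum 1:
Material balance + equilibrium reduce to Σ zᵢ(Kᵢ−1)/(1+ψ₁(Kᵢ−1)) = 0.
Check two-phase: ΣzᵢKᵢ = 1.979 > 1 and Σzᵢ/Kᵢ = 1.408 > 1, so g(0) = 0.979 > 0 and g(1) = -0.408 < 0.
Newton–Raphson from ψ₁ = 0.5:
  ψ₁ = 0.500: g = 0.1443, g' = -0.955 → ψ₁ = 0.651
  ψ₁ = 0.651: g = 0.0035, g' = -0.933 → ψ₁ = 0.655
Converged at ψ₁ = 0.655.
Drum-1 compositions:
  n-pentane: x = 0.144, y = 0.558
  ethanol: x = 0.078, y = 0.111
  n-heptane: x = 0.145, y = 0.122
  n-octane: x = 0.633, y = 0.209
Drum-2 feed = drum-1 vapor: z₂ = (0.5579, 0.1114, 0.1220, 0.2087).
Drum 2:
Newton–Raphson from ψ₂ = 0.36:
  ψ₂ = 0.360: g = 0.0193, g' = -0.645 → ψ₂ = 0.390
Converged at ψ₂ = 0.390.
  n-pentane: x = 0.408, y = 0.792
  ethanol: x = 0.126, y = 0.089
  n-heptane: x = 0.158, y = 0.066
  n-octane: x = 0.308, y = 0.052

x_n-heptane (drum 2) = 0.158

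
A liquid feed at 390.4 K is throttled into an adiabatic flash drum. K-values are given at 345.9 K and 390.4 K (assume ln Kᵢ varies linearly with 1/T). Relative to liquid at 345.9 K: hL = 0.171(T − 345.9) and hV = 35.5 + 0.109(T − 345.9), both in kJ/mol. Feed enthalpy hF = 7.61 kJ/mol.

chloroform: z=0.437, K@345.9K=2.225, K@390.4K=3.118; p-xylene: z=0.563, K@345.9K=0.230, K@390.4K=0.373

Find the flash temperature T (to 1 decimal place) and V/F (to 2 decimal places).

T = 354.0 K, V/F = 0.18

Adiabatic flash: solve Rachford–Rice at each trial T, then check hF = ψ·hV(T) + (1−ψ)·hL(T).
  T = 345.9 K: K = (2.225, 0.230), RR gives ψ = 0.108, H_out = 3.832 kJ/mol
  T = 390.4 K: K = (3.118, 0.373), RR gives ψ = 0.431, H_out = 21.726 kJ/mol
  T = 368.1 K: K = (2.660, 0.297), RR gives ψ = 0.282, H_out = 13.436 kJ/mol
  T = 357.0 K: K = (2.440, 0.262), RR gives ψ = 0.201, H_out = 8.908 kJ/mol
  T = 351.4 K: K = (2.331, 0.246), RR gives ψ = 0.156, H_out = 6.435 kJ/mol
  T = 354.2 K: K = (2.385, 0.254), RR gives ψ = 0.179, H_out = 7.691 kJ/mol
  T = 352.8 K: K = (2.358, 0.250), RR gives ψ = 0.168, H_out = 7.068 kJ/mol
Linear interpolation between T = 352.8 (H_out = 7.068) and T = 354.2 (H_out = 7.691) on hF = 7.61 gives T ≈ 354.0 K, at which ψ = 0.18.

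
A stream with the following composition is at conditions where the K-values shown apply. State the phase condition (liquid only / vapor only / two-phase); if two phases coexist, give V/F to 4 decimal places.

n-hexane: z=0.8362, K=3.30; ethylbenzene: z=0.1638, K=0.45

ΣzᵢKᵢ = 2.8332; Σzᵢ/Kᵢ = 0.6174.
Since Σzᵢ/Kᵢ < 1 the mixture is above its dew point — single vapor phase.

vapor only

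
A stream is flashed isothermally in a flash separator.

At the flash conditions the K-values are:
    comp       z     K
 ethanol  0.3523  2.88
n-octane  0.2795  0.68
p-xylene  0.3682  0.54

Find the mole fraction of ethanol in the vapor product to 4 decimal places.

Material balance + equilibrium reduce to Σ zᵢ(Kᵢ−1)/(1+β(Kᵢ−1)) = 0.
Check two-phase: ΣzᵢKᵢ = 1.4035 > 1 and Σzᵢ/Kᵢ = 1.2152 > 1, so g(0) = 0.4035 > 0 and g(1) = -0.2152 < 0.
Newton iteration, β⁰ = 0.5:
  β = 0.5000: g = 0.01496, g' = -0.5028 → β = 0.5298
  β = 0.5298: g = 0.00019, g' = -0.4903 → β = 0.5302
Converged at β = 0.5302.
Compositions from xᵢ = zᵢ/(1+β(Kᵢ−1)), yᵢ = Kᵢxᵢ:
  ethanol: x = 0.1764, y = 0.5082
  n-octane: x = 0.3366, y = 0.2289
  p-xylene: x = 0.4870, y = 0.2630

y_ethanol = 0.5082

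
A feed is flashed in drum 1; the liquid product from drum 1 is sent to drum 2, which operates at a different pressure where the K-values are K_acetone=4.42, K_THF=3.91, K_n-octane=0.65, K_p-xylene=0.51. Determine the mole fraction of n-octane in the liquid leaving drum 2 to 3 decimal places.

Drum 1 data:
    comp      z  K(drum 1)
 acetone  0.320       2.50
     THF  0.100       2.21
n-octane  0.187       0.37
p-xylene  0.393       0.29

x_n-octane (drum 2) = 0.263

Drum 1:
Newton iteration, ψ₁⁰ = 0.41:
  ψ₁ = 0.410: g = -0.1744, g' = -0.871 → ψ₁ = 0.210
  ψ₁ = 0.210: g = -0.0020, g' = -0.882 → ψ₁ = 0.208
Converged at ψ₁ = 0.208.
Drum-1 compositions:
  acetone: x = 0.244, y = 0.610
  THF: x = 0.080, y = 0.177
  n-octane: x = 0.215, y = 0.080
  p-xylene: x = 0.461, y = 0.134
Drum-2 feed = drum-1 liquid: z₂ = (0.2440, 0.0799, 0.2151, 0.4609).
Drum 2:
Rachford–Rice: g(ψ₂) = Σ zᵢ(Kᵢ−1)/(1+ψ₂(Kᵢ−1)) = 0.
g(0) = ΣzᵢKᵢ − 1 = 0.766 and g(1) = 1 − Σzᵢ/Kᵢ = -0.310, so a root lies in (0, 1).
Newton iteration, ψ₂⁰ = 0.5:
  ψ₂ = 0.500: g = 0.0123, g' = -0.734 → ψ₂ = 0.517
Converged at ψ₂ = 0.517.
  acetone: x = 0.088, y = 0.390
  THF: x = 0.032, y = 0.125
  n-octane: x = 0.263, y = 0.171
  p-xylene: x = 0.617, y = 0.315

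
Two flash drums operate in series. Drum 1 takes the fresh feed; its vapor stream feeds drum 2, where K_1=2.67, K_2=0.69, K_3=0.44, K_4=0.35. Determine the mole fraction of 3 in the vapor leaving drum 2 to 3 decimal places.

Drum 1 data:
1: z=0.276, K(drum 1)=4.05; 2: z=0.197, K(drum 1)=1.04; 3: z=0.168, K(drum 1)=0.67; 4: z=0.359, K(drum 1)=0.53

y_3 (drum 2) = 0.079

Drum 1:
Iterate (Newton) starting at ψ₁ = 0.5:
  ψ₁ = 0.500: g = 0.0542, g' = -0.565 → ψ₁ = 0.596
  ψ₁ = 0.596: g = 0.0031, g' = -0.505 → ψ₁ = 0.602
Converged at ψ₁ = 0.602.
Drum-1 compositions:
  1: x = 0.097, y = 0.394
  2: x = 0.192, y = 0.200
  3: x = 0.210, y = 0.140
  4: x = 0.501, y = 0.265
Drum-2 feed = drum-1 vapor: z₂ = (0.3941, 0.2001, 0.1405, 0.2654).
Drum 2:
Rachford–Rice: g(ψ₂) = Σ zᵢ(Kᵢ−1)/(1+ψ₂(Kᵢ−1)) = 0.
Feasibility: ΣzᵢKᵢ = 1.345, Σzᵢ/Kᵢ = 1.515 — both > 1, two phases present.
Newton iteration, ψ₂⁰ = 0.5:
  ψ₂ = 0.500: g = -0.0795, g' = -0.684 → ψ₂ = 0.384
  ψ₂ = 0.384: g = 0.0007, g' = -0.703 → ψ₂ = 0.385
Converged at ψ₂ = 0.385.
  1: x = 0.240, y = 0.641
  2: x = 0.227, y = 0.157
  3: x = 0.179, y = 0.079
  4: x = 0.354, y = 0.124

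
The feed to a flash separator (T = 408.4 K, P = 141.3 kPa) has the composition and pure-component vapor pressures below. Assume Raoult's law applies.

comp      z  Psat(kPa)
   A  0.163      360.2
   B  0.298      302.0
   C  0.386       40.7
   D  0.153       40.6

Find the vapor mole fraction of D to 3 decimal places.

Raoult's law: Kᵢ = Pᵢˢᵃᵗ/P = Pᵢˢᵃᵗ/141.3.
  K_A = 360.2/141.3 = 2.54919, K_B = 302.0/141.3 = 2.13730, K_C = 40.7/141.3 = 0.28804, K_D = 40.6/141.3 = 0.28733
Material balance + equilibrium reduce to Σ zᵢ(Kᵢ−1)/(1+β(Kᵢ−1)) = 0.
Check two-phase: ΣzᵢKᵢ = 1.208 > 1 and Σzᵢ/Kᵢ = 2.076 > 1, so g(0) = 0.208 > 0 and g(1) = -1.076 < 0.
Newton–Raphson from β = 0.33:
  β = 0.330: g = -0.0883, g' = -0.842 → β = 0.225
Converged at β = 0.225.
Compositions from xᵢ = zᵢ/(1+β(Kᵢ−1)), yᵢ = Kᵢxᵢ:
  A: x = 0.121, y = 0.308
  B: x = 0.237, y = 0.507
  C: x = 0.460, y = 0.132
  D: x = 0.182, y = 0.052

y_D = 0.052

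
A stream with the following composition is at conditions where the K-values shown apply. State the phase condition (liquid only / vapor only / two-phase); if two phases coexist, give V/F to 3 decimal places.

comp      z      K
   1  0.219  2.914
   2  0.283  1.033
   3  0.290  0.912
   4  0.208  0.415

two-phase, V/F = 0.571

ΣzᵢKᵢ = 1.281; Σzᵢ/Kᵢ = 1.168.
Both exceed 1, so a two-phase solution exists.
Material balance + equilibrium reduce to Σ zᵢ(Kᵢ−1)/(1+ψ(Kᵢ−1)) = 0.
Newton iteration, ψ⁰ = 0.5:
  ψ = 0.500: g = 0.0247, g' = -0.354 → ψ = 0.570
  ψ = 0.570: g = 0.0003, g' = -0.347 → ψ = 0.571
Converged at ψ = 0.571.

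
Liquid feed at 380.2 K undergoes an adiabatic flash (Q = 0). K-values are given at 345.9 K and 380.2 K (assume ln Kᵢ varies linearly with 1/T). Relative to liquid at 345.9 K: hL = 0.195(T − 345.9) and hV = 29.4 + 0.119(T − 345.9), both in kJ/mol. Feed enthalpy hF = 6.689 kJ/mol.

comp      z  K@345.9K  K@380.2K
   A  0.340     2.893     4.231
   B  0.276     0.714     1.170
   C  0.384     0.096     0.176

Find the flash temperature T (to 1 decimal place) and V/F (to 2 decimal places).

Adiabatic flash: solve Rachford–Rice at each trial T, then check hF = ψ·hV(T) + (1−ψ)·hL(T).
  T = 345.9 K: K = (2.893, 0.714, 0.096), RR gives ψ = 0.165, H_out = 4.841 kJ/mol
  T = 380.2 K: K = (4.231, 1.170, 0.176), RR gives ψ = 0.441, H_out = 18.497 kJ/mol
  T = 363.0 K: K = (3.528, 0.924, 0.132), RR gives ψ = 0.313, H_out = 12.143 kJ/mol
  T = 354.4 K: K = (3.201, 0.814, 0.113), RR gives ψ = 0.243, H_out = 8.632 kJ/mol
  T = 350.1 K: K = (3.043, 0.762, 0.104), RR gives ψ = 0.204, H_out = 6.761 kJ/mol
  T = 348.0 K: K = (2.968, 0.738, 0.100), RR gives ψ = 0.185, H_out = 5.814 kJ/mol
Linear interpolation between T = 348.0 (H_out = 5.814) and T = 350.1 (H_out = 6.761) on hF = 6.689 gives T ≈ 349.9 K, at which ψ = 0.20.

T = 349.9 K, V/F = 0.20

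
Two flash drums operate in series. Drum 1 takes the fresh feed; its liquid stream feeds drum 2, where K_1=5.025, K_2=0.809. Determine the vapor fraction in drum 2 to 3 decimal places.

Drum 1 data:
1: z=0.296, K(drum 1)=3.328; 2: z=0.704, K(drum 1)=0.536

V/F (drum 2) = 0.663

Drum 1:
Newton iteration, ψ₁⁰ = 0.5:
  ψ₁ = 0.500: g = -0.1069, g' = -0.600 → ψ₁ = 0.322
  ψ₁ = 0.322: g = 0.0100, g' = -0.734 → ψ₁ = 0.335
  ψ₁ = 0.335: g = 0.0001, g' = -0.718 → ψ₁ = 0.336
Converged at ψ₁ = 0.336.
Drum-1 compositions:
  1: x = 0.166, y = 0.553
  2: x = 0.834, y = 0.447
Drum-2 feed = drum-1 liquid: z₂ = (0.1662, 0.8338).
Drum 2:
Let ψ₂ = V/F and solve Σ zᵢ(Kᵢ−1)/(1+ψ₂(Kᵢ−1)) = 0.
Check two-phase: ΣzᵢKᵢ = 1.510 > 1 and Σzᵢ/Kᵢ = 1.064 > 1, so g(0) = 0.510 > 0 and g(1) = -0.064 < 0.
Iterate (Newton) starting at ψ₂ = 0.4:
  ψ₂ = 0.400: g = 0.0839, g' = -0.431 → ψ₂ = 0.595
  ψ₂ = 0.595: g = 0.0175, g' = -0.273 → ψ₂ = 0.659
  ψ₂ = 0.659: g = 0.0010, g' = -0.242 → ψ₂ = 0.663
Converged at ψ₂ = 0.663.
  1: x = 0.045, y = 0.228
  2: x = 0.955, y = 0.772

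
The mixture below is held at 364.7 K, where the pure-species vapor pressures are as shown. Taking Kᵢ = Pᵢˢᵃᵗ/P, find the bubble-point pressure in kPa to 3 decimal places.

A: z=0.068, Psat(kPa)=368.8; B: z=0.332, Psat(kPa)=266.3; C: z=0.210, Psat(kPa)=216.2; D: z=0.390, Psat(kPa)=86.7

Pbub = 192.705 kPa

At the bubble point ψ → 0, so ΣzᵢKᵢ = 1 with Kᵢ = Pᵢˢᵃᵗ/P ⇒ P = ΣzᵢPᵢˢᵃᵗ.
P = 0.068·368.8 + 0.332·266.3 + 0.210·216.2 + 0.390·86.7 = 192.705 kPa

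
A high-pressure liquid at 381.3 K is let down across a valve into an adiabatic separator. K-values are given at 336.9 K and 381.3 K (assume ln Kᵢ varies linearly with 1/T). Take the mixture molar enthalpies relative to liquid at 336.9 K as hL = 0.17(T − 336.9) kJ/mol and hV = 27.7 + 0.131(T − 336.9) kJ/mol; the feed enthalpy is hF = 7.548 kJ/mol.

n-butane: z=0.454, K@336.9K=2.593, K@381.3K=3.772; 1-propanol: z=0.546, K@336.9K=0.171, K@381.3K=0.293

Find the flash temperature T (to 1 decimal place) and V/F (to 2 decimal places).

T = 342.4 K, V/F = 0.24

Adiabatic flash: solve Rachford–Rice at each trial T, then check hF = ψ·hV(T) + (1−ψ)·hL(T).
  T = 336.9 K: K = (2.593, 0.171), RR gives ψ = 0.205, H_out = 5.676 kJ/mol
  T = 381.3 K: K = (3.772, 0.293), RR gives ψ = 0.445, H_out = 19.109 kJ/mol
  T = 359.1 K: K = (3.164, 0.228), RR gives ψ = 0.335, H_out = 12.775 kJ/mol
  T = 348.0 K: K = (2.873, 0.198), RR gives ψ = 0.275, H_out = 9.379 kJ/mol
  T = 342.4 K: K = (2.731, 0.184), RR gives ψ = 0.241, H_out = 7.559 kJ/mol
  T = 339.6 K: K = (2.660, 0.177), RR gives ψ = 0.223, H_out = 6.614 kJ/mol
  T = 341.0 K: K = (2.695, 0.181), RR gives ψ = 0.232, H_out = 7.090 kJ/mol
Linear interpolation between T = 341.0 (H_out = 7.090) and T = 342.4 (H_out = 7.559) on hF = 7.548 gives T ≈ 342.4 K, at which ψ = 0.24.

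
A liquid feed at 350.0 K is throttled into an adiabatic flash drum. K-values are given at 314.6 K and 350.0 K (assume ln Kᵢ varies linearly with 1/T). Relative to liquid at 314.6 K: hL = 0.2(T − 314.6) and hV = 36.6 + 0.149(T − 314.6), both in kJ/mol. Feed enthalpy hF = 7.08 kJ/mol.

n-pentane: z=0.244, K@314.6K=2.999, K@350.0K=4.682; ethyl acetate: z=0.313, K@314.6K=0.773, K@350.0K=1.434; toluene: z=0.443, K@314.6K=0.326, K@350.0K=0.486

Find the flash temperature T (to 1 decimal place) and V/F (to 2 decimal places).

T = 318.4 K, V/F = 0.17

Adiabatic flash: solve Rachford–Rice at each trial T, then check hF = ψ·hV(T) + (1−ψ)·hL(T).
  T = 314.6 K: K = (2.999, 0.773, 0.326), RR gives ψ = 0.115, H_out = 4.207 kJ/mol
  T = 350.0 K: K = (4.682, 1.434, 0.486), RR gives ψ = 0.699, H_out = 31.415 kJ/mol
  T = 332.3 K: K = (3.792, 1.070, 0.402), RR gives ψ = 0.393, H_out = 17.577 kJ/mol
  T = 323.5 K: K = (3.385, 0.914, 0.363), RR gives ψ = 0.252, H_out = 10.900 kJ/mol
  T = 319.1 K: K = (3.191, 0.843, 0.345), RR gives ψ = 0.184, H_out = 7.599 kJ/mol
  T = 316.9 K: K = (3.096, 0.808, 0.335), RR gives ψ = 0.150, H_out = 5.945 kJ/mol
Linear interpolation between T = 316.9 (H_out = 5.945) and T = 319.1 (H_out = 7.599) on hF = 7.08 gives T ≈ 318.4 K, at which ψ = 0.17.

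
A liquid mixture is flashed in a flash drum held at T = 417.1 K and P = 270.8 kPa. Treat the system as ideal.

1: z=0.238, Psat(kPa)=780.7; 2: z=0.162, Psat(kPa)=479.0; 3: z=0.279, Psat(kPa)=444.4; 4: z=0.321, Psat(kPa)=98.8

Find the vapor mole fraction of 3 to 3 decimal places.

y_3 = 0.310

Raoult's law: Kᵢ = Pᵢˢᵃᵗ/P = Pᵢˢᵃᵗ/270.8.
  K_1 = 780.7/270.8 = 2.88294, K_2 = 479.0/270.8 = 1.76883, K_3 = 444.4/270.8 = 1.64106, K_4 = 98.8/270.8 = 0.36484
Rachford–Rice: g(β) = Σ zᵢ(Kᵢ−1)/(1+β(Kᵢ−1)) = 0.
g(0) = ΣzᵢKᵢ − 1 = 0.548 and g(1) = 1 − Σzᵢ/Kᵢ = -0.224, so a root lies in (0, 1).
Newton iteration, β⁰ = 0.5:
  β = 0.500: g = 0.1575, g' = -0.618 → β = 0.755
  β = 0.755: g = -0.0073, g' = -0.712 → β = 0.745
Converged at β = 0.745.
Compositions from xᵢ = zᵢ/(1+β(Kᵢ−1)), yᵢ = Kᵢxᵢ:
  1: x = 0.099, y = 0.286
  2: x = 0.103, y = 0.182
  3: x = 0.189, y = 0.310
  4: x = 0.609, y = 0.222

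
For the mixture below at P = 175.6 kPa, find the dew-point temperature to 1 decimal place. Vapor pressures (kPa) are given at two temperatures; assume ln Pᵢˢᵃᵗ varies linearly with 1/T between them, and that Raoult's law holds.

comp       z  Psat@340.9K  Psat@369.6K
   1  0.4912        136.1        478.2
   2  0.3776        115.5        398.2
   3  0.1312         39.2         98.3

Dew-point temperature: Σzᵢ·P/Pᵢˢᵃᵗ(T) = 1. Interpolate ln Pᵢˢᵃᵗ = aᵢ + bᵢ/T.
  T = 340.9 K: ΣzᵢP/Pᵢˢᵃᵗ = 1.7956
  T = 369.6 K: ΣzᵢP/Pᵢˢᵃᵗ = 0.5813
  T = 355.2 K: ΣzᵢP/Pᵢˢᵃᵗ = 0.9974
  T = 348.0 K: ΣzᵢP/Pᵢˢᵃᵗ = 1.3319
  T = 351.6 K: ΣzᵢP/Pᵢˢᵃᵗ = 1.1507
  T = 353.4 K: ΣzᵢP/Pᵢˢᵃᵗ = 1.0709
Interpolating between 353.4 K and 355.2 K gives T ≈ 355.1 K.

T = 355.1 K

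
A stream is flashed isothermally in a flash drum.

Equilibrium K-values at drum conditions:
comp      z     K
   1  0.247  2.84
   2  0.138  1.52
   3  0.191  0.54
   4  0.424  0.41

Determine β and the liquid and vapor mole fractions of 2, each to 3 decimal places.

Newton–Raphson from β = 0.5:
  β = 0.500: g = -0.1753, g' = -0.615 → β = 0.215
  β = 0.215: g = 0.0060, g' = -0.703 → β = 0.224
Converged at β = 0.224.
Compositions from xᵢ = zᵢ/(1+β(Kᵢ−1)), yᵢ = Kᵢxᵢ:
  1: x = 0.175, y = 0.497
  2: x = 0.124, y = 0.188
  3: x = 0.213, y = 0.115
  4: x = 0.489, y = 0.200

β = 0.224, x_2 = 0.124, y_2 = 0.188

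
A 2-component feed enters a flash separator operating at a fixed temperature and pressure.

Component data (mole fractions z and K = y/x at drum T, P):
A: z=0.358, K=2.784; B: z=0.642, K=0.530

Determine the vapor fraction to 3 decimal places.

Let ψ = V/F and solve Σ zᵢ(Kᵢ−1)/(1+ψ(Kᵢ−1)) = 0.
Check two-phase: ΣzᵢKᵢ = 1.337 > 1 and Σzᵢ/Kᵢ = 1.340 > 1, so g(0) = 0.337 > 0 and g(1) = -0.340 < 0.
Iterate (Newton) starting at ψ = 0.45:
  ψ = 0.450: g = -0.0284, g' = -0.579 → ψ = 0.401
  ψ = 0.401: g = 0.0006, g' = -0.603 → ψ = 0.402
Converged at ψ = 0.402.

ψ = 0.402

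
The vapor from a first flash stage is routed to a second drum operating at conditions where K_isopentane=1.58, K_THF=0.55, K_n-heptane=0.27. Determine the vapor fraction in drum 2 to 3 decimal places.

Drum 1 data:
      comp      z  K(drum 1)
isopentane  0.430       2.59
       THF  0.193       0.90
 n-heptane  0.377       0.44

Drum 1:
Newton–Raphson from ψ₁ = 0.5:
  ψ₁ = 0.500: g = 0.0674, g' = -0.568 → ψ₁ = 0.619
  ψ₁ = 0.619: g = 0.0011, g' = -0.555 → ψ₁ = 0.621
Converged at ψ₁ = 0.621.
Drum-1 compositions:
  isopentane: x = 0.216, y = 0.561
  THF: x = 0.206, y = 0.185
  n-heptane: x = 0.578, y = 0.254
Drum-2 feed = drum-1 vapor: z₂ = (0.5606, 0.1852, 0.2542).
Drum 2:
Rachford–Rice: g(ψ₂) = Σ zᵢ(Kᵢ−1)/(1+ψ₂(Kᵢ−1)) = 0.
Feasibility: ΣzᵢKᵢ = 1.056, Σzᵢ/Kᵢ = 1.633 — both > 1, two phases present.
Newton iteration, ψ₂⁰ = 0.5:
  ψ₂ = 0.500: g = -0.1477, g' = -0.512 → ψ₂ = 0.211
  ψ₂ = 0.211: g = -0.0219, g' = -0.385 → ψ₂ = 0.154
Converged at ψ₂ = 0.154.
  isopentane: x = 0.515, y = 0.813
  THF: x = 0.199, y = 0.109
  n-heptane: x = 0.286, y = 0.077

V/F (drum 2) = 0.154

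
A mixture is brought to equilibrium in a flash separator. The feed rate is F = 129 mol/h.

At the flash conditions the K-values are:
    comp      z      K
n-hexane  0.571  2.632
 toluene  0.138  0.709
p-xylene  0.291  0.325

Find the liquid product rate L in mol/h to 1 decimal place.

Material balance + equilibrium reduce to Σ zᵢ(Kᵢ−1)/(1+ψ(Kᵢ−1)) = 0.
g(0) = ΣzᵢKᵢ − 1 = 0.695 and g(1) = 1 − Σzᵢ/Kᵢ = -0.307, so a root lies in (0, 1).
Newton iteration, ψ⁰ = 0.5:
  ψ = 0.500: g = 0.1697, g' = -0.779 → ψ = 0.718
  ψ = 0.718: g = -0.0026, g' = -0.840 → ψ = 0.715
Converged at ψ = 0.715.
Then V = ψ·F = 0.7146·129 = 92.2 mol/h and L = F − V = 36.8 mol/h.

L = 36.8 mol/h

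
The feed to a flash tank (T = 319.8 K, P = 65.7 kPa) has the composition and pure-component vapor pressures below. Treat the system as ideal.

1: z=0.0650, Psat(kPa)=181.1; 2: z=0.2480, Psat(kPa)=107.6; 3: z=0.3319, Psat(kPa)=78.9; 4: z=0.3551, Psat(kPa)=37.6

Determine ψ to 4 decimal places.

ψ = 0.7097

Raoult's law: Kᵢ = Pᵢˢᵃᵗ/P = Pᵢˢᵃᵗ/65.7.
  K_1 = 181.1/65.7 = 2.756469, K_2 = 107.6/65.7 = 1.637747, K_3 = 78.9/65.7 = 1.200913, K_4 = 37.6/65.7 = 0.572298
Rachford–Rice: g(ψ) = Σ zᵢ(Kᵢ−1)/(1+ψ(Kᵢ−1)) = 0.
Feasibility: ΣzᵢKᵢ = 1.1871, Σzᵢ/Kᵢ = 1.0719 — both > 1, two phases present.
Newton iteration, ψ⁰ = 0.5:
  ψ = 0.5000: g = 0.04811, g' = -0.2310 → ψ = 0.7083
  ψ = 0.7083: g = 0.00032, g' = -0.2316 → ψ = 0.7097
Converged at ψ = 0.7097.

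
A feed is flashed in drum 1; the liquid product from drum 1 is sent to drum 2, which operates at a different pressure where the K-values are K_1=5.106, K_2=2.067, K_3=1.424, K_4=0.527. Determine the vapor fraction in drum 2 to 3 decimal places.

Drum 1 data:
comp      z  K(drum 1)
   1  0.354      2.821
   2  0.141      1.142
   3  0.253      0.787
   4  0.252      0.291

Drum 1:
Rachford–Rice: g(ψ₁) = Σ zᵢ(Kᵢ−1)/(1+ψ₁(Kᵢ−1)) = 0.
Check two-phase: ΣzᵢKᵢ = 1.432 > 1 and Σzᵢ/Kᵢ = 1.436 > 1, so g(0) = 0.432 > 0 and g(1) = -0.436 < 0.
Iterate (Newton) starting at ψ₁ = 0.46:
  ψ₁ = 0.460: g = 0.0447, g' = -0.643 → ψ₁ = 0.529
  ψ₁ = 0.529: g = 0.0000, g' = -0.646 → ψ₁ = 0.530
Converged at ψ₁ = 0.530.
Drum-1 compositions:
  1: x = 0.180, y = 0.508
  2: x = 0.131, y = 0.150
  3: x = 0.285, y = 0.224
  4: x = 0.403, y = 0.117
Drum-2 feed = drum-1 liquid: z₂ = (0.1802, 0.1311, 0.2852, 0.4035).
Drum 2:
Newton iteration, ψ₂⁰ = 0.5:
  ψ₂ = 0.500: g = 0.1834, g' = -0.579 → ψ₂ = 0.817
  ψ₂ = 0.817: g = 0.0236, g' = -0.471 → ψ₂ = 0.867
Converged at ψ₂ = 0.867.
  1: x = 0.040, y = 0.202
  2: x = 0.068, y = 0.141
  3: x = 0.209, y = 0.297
  4: x = 0.684, y = 0.360

V/F (drum 2) = 0.867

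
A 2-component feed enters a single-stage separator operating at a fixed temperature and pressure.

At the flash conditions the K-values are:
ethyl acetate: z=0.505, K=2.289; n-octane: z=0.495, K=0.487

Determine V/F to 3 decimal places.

Binary case is linear: z₁(K₁−1)(1+V/F(K₂−1)) + z₂(K₂−1)(1+V/F(K₁−1)) = 0
⇒ V/F = [z₁(K₁−1)+z₂(K₂−1)] / [−(K₁−1)(K₂−1)] = 0.3970/0.6613 = 0.600

V/F = 0.600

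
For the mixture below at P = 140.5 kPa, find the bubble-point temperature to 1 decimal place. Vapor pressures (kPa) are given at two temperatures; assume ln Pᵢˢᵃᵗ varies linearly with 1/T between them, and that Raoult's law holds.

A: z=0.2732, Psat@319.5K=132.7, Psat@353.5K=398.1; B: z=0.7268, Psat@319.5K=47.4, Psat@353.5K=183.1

T = 337.7 K

Bubble-point temperature: ΣzᵢPᵢˢᵃᵗ(T) = P. Interpolate ln Pᵢˢᵃᵗ = aᵢ + bᵢ/T.
  T = 319.5 K: ΣzᵢPᵢˢᵃᵗ = 70.70 kPa
  T = 353.5 K: ΣzᵢPᵢˢᵃᵗ = 241.84 kPa
  T = 336.5 K: ΣzᵢPᵢˢᵃᵗ = 134.62 kPa
  T = 345.0 K: ΣzᵢPᵢˢᵃᵗ = 181.66 kPa
  T = 340.8 K: ΣzᵢPᵢˢᵃᵗ = 156.93 kPa
  T = 338.6 K: ΣzᵢPᵢˢᵃᵗ = 145.16 kPa
Interpolating between 336.5 K and 338.6 K gives T ≈ 337.7 K.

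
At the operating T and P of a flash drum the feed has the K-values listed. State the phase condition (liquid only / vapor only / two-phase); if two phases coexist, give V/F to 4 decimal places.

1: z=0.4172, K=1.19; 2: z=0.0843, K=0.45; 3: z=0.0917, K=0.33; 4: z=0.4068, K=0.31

ΣzᵢKᵢ = 0.6908; Σzᵢ/Kᵢ = 2.1281.
Since ΣzᵢKᵢ < 1 the mixture is below its bubble point — single liquid phase.

liquid only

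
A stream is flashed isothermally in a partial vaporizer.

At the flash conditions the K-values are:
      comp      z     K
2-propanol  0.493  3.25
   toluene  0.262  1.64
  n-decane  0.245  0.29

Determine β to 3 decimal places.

β = 0.893

Rachford–Rice: g(β) = Σ zᵢ(Kᵢ−1)/(1+β(Kᵢ−1)) = 0.
g(0) = ΣzᵢKᵢ − 1 = 1.103 and g(1) = 1 − Σzᵢ/Kᵢ = -0.156, so a root lies in (0, 1).
Iterate (Newton) starting at β = 0.5:
  β = 0.500: g = 0.3793, g' = -0.911 → β = 0.916
  β = 0.916: g = -0.0298, g' = -1.320 → β = 0.894
  β = 0.894: g = -0.0009, g' = -1.243 → β = 0.893
Converged at β = 0.893.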